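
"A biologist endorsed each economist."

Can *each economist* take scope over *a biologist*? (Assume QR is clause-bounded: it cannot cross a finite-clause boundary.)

Yes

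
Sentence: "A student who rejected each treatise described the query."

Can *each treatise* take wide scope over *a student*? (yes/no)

No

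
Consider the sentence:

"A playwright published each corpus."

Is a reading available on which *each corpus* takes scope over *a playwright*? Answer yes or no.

Yes

Both DPs are arguments of the same predicate; there is no clause or island boundary between them.
Since no island is crossed, the inverse ordering is licensed alongside surface scope.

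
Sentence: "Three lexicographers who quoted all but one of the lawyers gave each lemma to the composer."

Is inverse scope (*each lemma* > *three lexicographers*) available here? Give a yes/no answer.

The RC *who quoted all but one of the lawyers* is an island, but *each lemma* is not inside it — it is the matrix object, a clausemate of *three lexicographers*.
Since no island is crossed, the inverse ordering is licensed alongside surface scope.

Yes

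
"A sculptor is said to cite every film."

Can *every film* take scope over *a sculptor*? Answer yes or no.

Raising constructions are monoclausal for scope purposes; *every film* is not separated from *a sculptor* by any island.
With no island boundary between them, the object can take inverse scope over the subject via ordinary QR within the clause.
Both orderings are possible: *a sculptor* > *every film* and *every film* > *a sculptor*.

Yes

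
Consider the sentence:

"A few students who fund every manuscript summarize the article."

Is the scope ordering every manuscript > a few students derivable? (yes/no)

No

Structurally, *every manuscript* is inside the relative clause *who fund every manuscript*.
Quantifiers inside a relative clause are trapped there; the RC boundary blocks QR.
*every manuscript* > *a few students* would require crossing that boundary, which is illicit.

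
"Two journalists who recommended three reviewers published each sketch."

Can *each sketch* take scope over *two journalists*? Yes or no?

Yes

*each sketch* is a matrix argument; only *two journalists* is modified by the relative clause *who recommended three reviewers*, so the RC island is irrelevant to the target quantifier.
No island intervenes, so both surface and inverse scope are derivable.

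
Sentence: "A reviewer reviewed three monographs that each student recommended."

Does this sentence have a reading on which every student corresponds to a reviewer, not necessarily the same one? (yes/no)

No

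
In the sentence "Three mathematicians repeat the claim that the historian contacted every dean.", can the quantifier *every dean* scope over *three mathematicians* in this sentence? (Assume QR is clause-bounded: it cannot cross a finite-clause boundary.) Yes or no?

No

Structurally, *every dean* is inside the complex NP *the claim that the historian contacted every dean*.
The Complex NP Constraint bars QR out of the complement clause of a noun.
So *every dean* cannot raise to a position above *three mathematicians*.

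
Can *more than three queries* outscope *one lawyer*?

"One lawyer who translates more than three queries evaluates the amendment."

No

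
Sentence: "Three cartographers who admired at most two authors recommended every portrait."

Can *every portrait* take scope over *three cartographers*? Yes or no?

The RC *who admired at most two authors* is an island, but *every portrait* is not inside it — it is the matrix object, a clausemate of *three cartographers*.
QR within a single clause is free, so the lower quantifier may take scope over the higher one.
The sentence is scopally ambiguous between *three cartographers* > *every portrait* and *every portrait* > *three cartographers*.

Yes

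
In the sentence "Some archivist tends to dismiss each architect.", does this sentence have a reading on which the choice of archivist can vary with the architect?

This is the *each architect* > *some archivist* reading.
*each architect* is inside a raising infinitive, which is transparent to QR (no CP barrier), so it behaves as a matrix argument.
Nothing blocks QR of the lower DP to a position above the higher one, so inverse scope is available.

Yes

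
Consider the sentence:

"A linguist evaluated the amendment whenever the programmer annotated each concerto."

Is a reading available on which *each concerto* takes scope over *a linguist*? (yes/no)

Structurally, *each concerto* is inside the adjunct clause *whenever the programmer annotated each concerto*.
Adjunct clauses are scope islands: a quantifier inside an adjunct cannot raise into the matrix clause.
So *each concerto* cannot raise to a position above *a linguist*.

No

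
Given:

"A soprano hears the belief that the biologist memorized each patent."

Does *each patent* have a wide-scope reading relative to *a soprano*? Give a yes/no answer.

No

The DP *each patent* is contained in the complex NP *the belief that the biologist memorized each patent*.
Since the clause is the complement of a nominal head, the CNPC blocks scope extraction.
*each patent* is confined to the island and cannot take scope over *a soprano*.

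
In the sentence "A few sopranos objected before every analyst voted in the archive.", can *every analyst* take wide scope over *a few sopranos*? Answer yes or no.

No

*every analyst* is embedded in the adjunct clause *before every analyst voted in the archive*.
Since the clause is an adjunct (not a complement), the Adjunct Condition blocks QR across its edge.
Hence only narrow scope for *every analyst* (under *a few sopranos*) survives.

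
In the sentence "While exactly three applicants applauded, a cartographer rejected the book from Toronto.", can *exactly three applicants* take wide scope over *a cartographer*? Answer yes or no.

*exactly three applicants* is embedded in the adjunct clause *while exactly three applicants applauded*.
Adjuncts are opaque for quantifier raising; a quantifier in an adjunct stays inside it.
So *exactly three applicants* cannot raise to a position above *a cartographer*.

No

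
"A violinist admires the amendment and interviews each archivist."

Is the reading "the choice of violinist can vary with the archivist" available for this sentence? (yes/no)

This is the *each archivist* > *a violinist* reading.
*each archivist* is embedded in one conjunct of the coordinate structure (*interviews each archivist*).
The Coordinate Structure Constraint blocks movement (including QR) out of a single conjunct.
The inverse ordering *each archivist* > *a violinist* is therefore underivable.
(Only the surface reading survives: one fixed violinist with respect to all the relevant archivists.)

No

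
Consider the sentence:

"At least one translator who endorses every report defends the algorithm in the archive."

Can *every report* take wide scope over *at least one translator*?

*every report* sits inside the relative clause *who endorses every report*.
A relative clause is a scope island — quantifier raising cannot cross its boundary.
So *every report* cannot raise high enough to outscope *at least one translator*; only the surface ordering *at least one translator* > *every report* is available.

No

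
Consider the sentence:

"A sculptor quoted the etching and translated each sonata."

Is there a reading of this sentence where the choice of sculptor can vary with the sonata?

The described interpretation is the *each sonata* > *a sculptor* scoping.
*each sonata* is embedded in one conjunct of the coordinate structure (*translated each sonata*).
The Coordinate Structure Constraint blocks movement (including QR) out of a single conjunct.
There is no licit LF on which *each sonata* c-commands *a sculptor*.
(Only the surface reading survives: one fixed sculptor with respect to all the relevant sonatas.)

No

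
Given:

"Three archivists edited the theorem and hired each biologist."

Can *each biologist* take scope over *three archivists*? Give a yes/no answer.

No

*each biologist* is embedded in one conjunct of the coordinate structure (*hired each biologist*).
QR out of a conjunct would have to apply non-ATB, which the CSC forbids.
There is no licit LF on which *each biologist* c-commands *three archivists*.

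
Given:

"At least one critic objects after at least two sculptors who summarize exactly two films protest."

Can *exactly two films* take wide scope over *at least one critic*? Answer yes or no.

No

The target quantifier *exactly two films* is part of the relative clause *who summarize exactly two films*, which is itself inside the adjunct *after at least two sculptors who summarize exactly two films protest*.
Even if one barrier were somehow void, the other would still block QR.
The inverse ordering *exactly two films* > *at least one critic* is therefore underivable.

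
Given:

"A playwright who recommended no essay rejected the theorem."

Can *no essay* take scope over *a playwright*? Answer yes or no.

*no essay* is embedded in the relative clause *who recommended no essay*.
Relative clauses block scope extraction: QR cannot target a position outside the modified NP.
So the wide-scope reading for *no essay* is blocked.

No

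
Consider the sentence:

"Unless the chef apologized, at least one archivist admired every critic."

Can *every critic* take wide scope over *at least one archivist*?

Neither queried DP is inside the adjunct, so the adjunct-island constraint does not apply.
No island intervenes, so both surface and inverse scope are derivable.
The sentence is scopally ambiguous between *at least one archivist* > *every critic* and *every critic* > *at least one archivist*.

Yes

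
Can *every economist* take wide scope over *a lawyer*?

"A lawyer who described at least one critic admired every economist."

Yes

The RC *who described at least one critic* is an island, but *every economist* is not inside it — it is the matrix object, a clausemate of *a lawyer*.
QR within a single clause is free, so the lower quantifier may take scope over the higher one.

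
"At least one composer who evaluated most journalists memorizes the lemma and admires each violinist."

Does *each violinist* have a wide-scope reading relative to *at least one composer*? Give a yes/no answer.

No

The target quantifier *each violinist* is part of one conjunct of the coordinate structure (*admires each violinist*).
The Coordinate Structure Constraint blocks movement (including QR) out of a single conjunct.
The inverse ordering *each violinist* > *at least one composer* is therefore underivable.
(Only the surface reading survives: one fixed composer with respect to all the relevant violinists.)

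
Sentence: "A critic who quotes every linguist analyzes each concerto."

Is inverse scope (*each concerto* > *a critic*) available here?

*each concerto* sits in the matrix clause, not in the relative clause on *a critic*.
QR within a single clause is free, so the lower quantifier may take scope over the higher one.

Yes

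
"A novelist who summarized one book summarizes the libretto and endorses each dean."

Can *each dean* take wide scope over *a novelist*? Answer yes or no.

The DP *each dean* is contained in one conjunct of the coordinate structure (*endorses each dean*).
The Coordinate Structure Constraint blocks movement (including QR) out of a single conjunct.
So *each dean* cannot raise high enough to outscope *a novelist*; only the surface ordering *a novelist* > *each dean* is available.

No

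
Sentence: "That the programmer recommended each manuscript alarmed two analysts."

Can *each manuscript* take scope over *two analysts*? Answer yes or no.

The target quantifier *each manuscript* is part of the sentential subject *that the programmer recommended each manuscript*.
Subjects — clausal subjects included — are islands for extraction, and QR is no exception.
So *each manuscript* cannot raise to a position above *two analysts*.

No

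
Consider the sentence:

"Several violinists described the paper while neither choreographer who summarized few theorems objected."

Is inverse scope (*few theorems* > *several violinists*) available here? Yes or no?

*few theorems* is embedded in the relative clause *who summarized few theorems*, which is itself inside the adjunct *while neither choreographer who summarized few theorems objected*.
Two island boundaries intervene — the relative clause and the adjunct. Either alone would block QR.
The inverse ordering *few theorems* > *several violinists* is therefore underivable.

No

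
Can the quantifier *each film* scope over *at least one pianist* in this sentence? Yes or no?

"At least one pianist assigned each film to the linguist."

Yes

Both DPs are arguments of the same predicate; there is no clause or island boundary between them.
Since no island is crossed, the inverse ordering is licensed alongside surface scope.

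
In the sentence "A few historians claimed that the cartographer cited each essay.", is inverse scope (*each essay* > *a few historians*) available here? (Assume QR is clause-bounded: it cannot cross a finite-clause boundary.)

*each essay* sits inside the finite complement clause *that the cartographer cited each essay*.
Finite CP is the ceiling for QR here, by assumption.
So *each essay* cannot raise to a position above *a few historians*.

No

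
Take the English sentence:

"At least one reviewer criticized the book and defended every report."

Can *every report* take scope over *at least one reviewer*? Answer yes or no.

*every report* sits inside one conjunct of the coordinate structure (*defended every report*).
The Coordinate Structure Constraint blocks movement (including QR) out of a single conjunct.
So the wide-scope reading for *every report* is blocked.
(Only the surface reading survives: one fixed reviewer with respect to all the relevant reports.)

No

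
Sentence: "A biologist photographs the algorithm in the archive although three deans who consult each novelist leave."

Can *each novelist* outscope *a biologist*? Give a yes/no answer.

No

*each novelist* is embedded in the relative clause *who consult each novelist*, which is itself inside the adjunct *although three deans who consult each novelist leave*.
Nested islands: the RC island is itself inside an adjunct island, so wide scope is doubly excluded.
So *each novelist* cannot raise to a position above *a biologist*.
(Only the surface reading survives: one fixed biologist with respect to all the relevant novelists.)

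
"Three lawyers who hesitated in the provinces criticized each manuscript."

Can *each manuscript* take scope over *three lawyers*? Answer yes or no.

*each manuscript* sits in the matrix clause, not in the relative clause on *three lawyers*.
No island intervenes, so both surface and inverse scope are derivable.
The sentence is scopally ambiguous between *three lawyers* > *each manuscript* and *each manuscript* > *three lawyers*.

Yes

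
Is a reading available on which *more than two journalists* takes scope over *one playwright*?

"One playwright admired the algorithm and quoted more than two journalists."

*more than two journalists* sits inside one conjunct of the coordinate structure (*quoted more than two journalists*).
The Coordinate Structure Constraint blocks movement (including QR) out of a single conjunct.
There is no licit LF on which *more than two journalists* c-commands *one playwright*.
(Only the surface reading survives: one fixed playwright with respect to all the relevant journalists.)

No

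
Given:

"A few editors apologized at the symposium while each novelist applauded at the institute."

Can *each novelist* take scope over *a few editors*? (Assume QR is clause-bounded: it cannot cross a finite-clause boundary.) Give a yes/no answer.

No

*each novelist* is embedded in the adjunct clause *while each novelist applauded at the institute*.
Adjunct clauses are scope islands: a quantifier inside an adjunct cannot raise into the matrix clause.
So *each novelist* cannot raise high enough to outscope *a few editors*; only the surface ordering *a few editors* > *each novelist* is available.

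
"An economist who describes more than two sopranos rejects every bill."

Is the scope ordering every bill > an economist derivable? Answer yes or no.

Yes

Although the sentence contains a relative clause (*who describes more than two sopranos*), *every bill* is outside it, in the matrix VP.
No island intervenes, so both surface and inverse scope are derivable.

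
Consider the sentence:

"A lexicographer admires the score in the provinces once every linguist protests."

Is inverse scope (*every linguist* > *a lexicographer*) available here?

No

The target quantifier *every linguist* is part of the adjunct clause *once every linguist protests*.
Since the clause is an adjunct (not a complement), the Adjunct Condition blocks QR across its edge.
There is no licit LF on which *every linguist* c-commands *a lexicographer*.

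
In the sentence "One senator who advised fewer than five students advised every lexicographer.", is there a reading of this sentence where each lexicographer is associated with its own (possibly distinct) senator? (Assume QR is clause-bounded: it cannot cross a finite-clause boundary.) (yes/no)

This is the *every lexicographer* > *one senator* reading.
Although the sentence contains a relative clause (*who advised fewer than five students*), *every lexicographer* is outside it, in the matrix VP.
No island intervenes, so both surface and inverse scope are derivable.
Both orderings are possible: *one senator* > *every lexicographer* and *every lexicographer* > *one senator*.

Yes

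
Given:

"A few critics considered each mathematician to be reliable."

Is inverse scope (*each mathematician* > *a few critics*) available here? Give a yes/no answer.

*each mathematician* is the subject of an ECM infinitive — the infinitival complement of an ECM verb is not a scope island, so *each mathematician* can raise into the matrix clause.
No island intervenes, so both surface and inverse scope are derivable.

Yes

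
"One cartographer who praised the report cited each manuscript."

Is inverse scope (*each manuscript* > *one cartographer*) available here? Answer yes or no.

Yes

The RC *who praised the report* is an island, but *each manuscript* is not inside it — it is the matrix object, a clausemate of *one cartographer*.
No island intervenes, so both surface and inverse scope are derivable.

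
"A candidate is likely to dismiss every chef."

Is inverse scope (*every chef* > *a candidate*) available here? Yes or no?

Yes

*every chef* is inside a raising infinitive, which is transparent to QR (no CP barrier), so it behaves as a matrix argument.
Nothing blocks QR of the lower DP to a position above the higher one, so inverse scope is available.
The sentence is scopally ambiguous between *a candidate* > *every chef* and *every chef* > *a candidate*.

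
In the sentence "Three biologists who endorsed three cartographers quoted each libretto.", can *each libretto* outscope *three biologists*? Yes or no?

The relative clause *who endorsed three cartographers* modifies *three biologists*, but *each libretto* is not inside that relative clause — it is an argument of the matrix verb.
Ordinary QR to a clause-peripheral position gives the wide-scope LF for the lower DP.

Yes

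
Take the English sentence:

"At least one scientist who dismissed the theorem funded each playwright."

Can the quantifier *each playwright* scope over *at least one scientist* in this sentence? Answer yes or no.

Although the sentence contains a relative clause (*who dismissed the theorem*), *each playwright* is outside it, in the matrix VP.
No island intervenes, so both surface and inverse scope are derivable.

Yes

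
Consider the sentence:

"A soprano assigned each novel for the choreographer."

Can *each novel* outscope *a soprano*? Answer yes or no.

Yes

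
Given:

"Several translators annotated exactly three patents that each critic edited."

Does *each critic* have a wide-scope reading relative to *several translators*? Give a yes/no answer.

No

*each critic* is embedded in the relative clause *that each critic edited* modifying *exactly three patents*.
A relative clause is a scope island — quantifier raising cannot cross its boundary.
So the wide-scope reading for *each critic* is blocked.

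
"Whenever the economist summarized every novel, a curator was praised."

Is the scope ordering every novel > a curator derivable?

*every novel* is embedded in the adjunct clause *whenever the economist summarized every novel*.
Scope out of an adjunct clause is unavailable: QR respects the adjunct-island constraint.
So the wide-scope reading for *every novel* is blocked.

No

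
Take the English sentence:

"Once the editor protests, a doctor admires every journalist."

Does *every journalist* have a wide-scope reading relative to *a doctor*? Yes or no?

Yes

Neither queried DP is inside the adjunct, so the adjunct-island constraint does not apply.
Ordinary QR to a clause-peripheral position gives the wide-scope LF for the lower DP.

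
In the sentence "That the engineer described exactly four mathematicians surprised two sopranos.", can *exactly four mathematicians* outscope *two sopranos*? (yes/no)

No

The DP *exactly four mathematicians* is contained in the sentential subject *that the engineer described exactly four mathematicians*.
Clausal subjects are scope islands; QR from inside the subject into the matrix is barred.
The ordering *exactly four mathematicians* > *two sopranos* is therefore underivable.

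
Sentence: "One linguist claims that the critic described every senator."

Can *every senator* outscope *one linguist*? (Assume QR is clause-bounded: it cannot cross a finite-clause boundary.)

No

The target quantifier *every senator* is part of the finite complement clause *that the critic described every senator*.
QR is clause-bounded, so the finite complement is a scope island for the embedded quantifier.
The inverse ordering *every senator* > *one linguist* is therefore underivable.
(Only the surface reading survives: one fixed linguist with respect to all the relevant senators.)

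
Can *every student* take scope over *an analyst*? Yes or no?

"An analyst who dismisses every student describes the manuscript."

No

Structurally, *every student* is inside the relative clause *who dismisses every student*.
Quantifiers inside a relative clause are trapped there; the RC boundary blocks QR.
*every student* is confined to the island and cannot take scope over *an analyst*.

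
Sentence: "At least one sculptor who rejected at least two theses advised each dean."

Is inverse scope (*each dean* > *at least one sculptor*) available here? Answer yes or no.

Yes

*each dean* sits in the matrix clause, not in the relative clause on *at least one sculptor*.
Since no island is crossed, the inverse ordering is licensed alongside surface scope.
The sentence is scopally ambiguous between *at least one sculptor* > *each dean* and *each dean* > *at least one sculptor*.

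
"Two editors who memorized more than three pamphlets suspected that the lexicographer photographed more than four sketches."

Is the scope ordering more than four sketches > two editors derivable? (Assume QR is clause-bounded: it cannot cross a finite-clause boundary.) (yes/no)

No

Structurally, *more than four sketches* is inside the finite complement clause *that the lexicographer photographed more than four sketches*.
With QR restricted to its own tensed clause, the embedded quantifier cannot reach a matrix scope position.
There is no licit LF on which *more than four sketches* c-commands *two editors*.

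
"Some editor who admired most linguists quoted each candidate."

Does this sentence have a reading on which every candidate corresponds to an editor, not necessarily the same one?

Yes

The paraphrase describes the scope ordering *each candidate* > *some editor*.
The RC *who admired most linguists* is an island, but *each candidate* is not inside it — it is the matrix object, a clausemate of *some editor*.
Nothing blocks QR of the lower DP to a position above the higher one, so inverse scope is available.
Both orderings are possible: *some editor* > *each candidate* and *each candidate* > *some editor*.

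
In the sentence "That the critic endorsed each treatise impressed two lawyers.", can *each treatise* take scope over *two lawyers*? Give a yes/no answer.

The target quantifier *each treatise* is part of the sentential subject *that the critic endorsed each treatise*.
Subjects — clausal subjects included — are islands for extraction, and QR is no exception.
*each treatise* > *two lawyers* would require crossing that boundary, which is illicit.

No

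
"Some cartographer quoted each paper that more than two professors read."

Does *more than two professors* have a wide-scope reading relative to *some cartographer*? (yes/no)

No

The DP *more than two professors* is contained in the relative clause *that more than two professors read* modifying *each paper*.
The relative clause forms an island for QR, so the quantifier is confined to the head noun's restrictor.
There is no licit LF on which *more than two professors* c-commands *some cartographer*.
(Only the surface reading survives: one fixed cartographer with respect to all the relevant professors.)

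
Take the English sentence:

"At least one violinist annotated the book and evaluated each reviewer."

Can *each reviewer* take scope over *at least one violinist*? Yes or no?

*each reviewer* is embedded in one conjunct of the coordinate structure (*evaluated each reviewer*).
QR out of a conjunct would have to apply non-ATB, which the CSC forbids.
So *each reviewer* cannot raise high enough to outscope *at least one violinist*; only the surface ordering *at least one violinist* > *each reviewer* is available.
(Only the surface reading survives: one fixed violinist with respect to all the relevant reviewers.)

No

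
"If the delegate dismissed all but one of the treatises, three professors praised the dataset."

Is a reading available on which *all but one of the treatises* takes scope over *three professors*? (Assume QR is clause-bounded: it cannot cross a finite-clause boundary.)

*all but one of the treatises* is embedded in the adjunct clause *if the delegate dismissed all but one of the treatises*.
Since the clause is an adjunct (not a complement), the Adjunct Condition blocks QR across its edge.
The ordering *all but one of the treatises* > *three professors* is therefore underivable.

No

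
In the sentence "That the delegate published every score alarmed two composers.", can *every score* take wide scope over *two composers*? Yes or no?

*every score* sits inside the sentential subject *that the delegate published every score*.
Subjects — clausal subjects included — are islands for extraction, and QR is no exception.
*every score* > *two composers* would require crossing that boundary, which is illicit.

No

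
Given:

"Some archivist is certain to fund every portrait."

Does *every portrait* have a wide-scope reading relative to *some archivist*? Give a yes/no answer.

Raising constructions are monoclausal for scope purposes; *every portrait* is not separated from *some archivist* by any island.
Ordinary QR to a clause-peripheral position gives the wide-scope LF for the lower DP.

Yes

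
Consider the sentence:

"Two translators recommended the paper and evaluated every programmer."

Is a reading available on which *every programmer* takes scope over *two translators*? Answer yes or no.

No

*every programmer* occurs within one conjunct of the coordinate structure (*evaluated every programmer*).
Asymmetric QR out of one conjunct violates the Coordinate Structure Constraint.
Hence only narrow scope for *every programmer* (under *two translators*) survives.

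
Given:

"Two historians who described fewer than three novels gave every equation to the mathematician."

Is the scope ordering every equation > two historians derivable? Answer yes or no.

Yes

The RC *who described fewer than three novels* is an island, but *every equation* is not inside it — it is the matrix object, a clausemate of *two historians*.
No island intervenes, so both surface and inverse scope are derivable.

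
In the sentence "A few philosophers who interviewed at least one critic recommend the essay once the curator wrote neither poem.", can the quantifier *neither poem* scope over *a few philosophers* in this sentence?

No

The target quantifier *neither poem* is part of the adjunct clause *once the curator wrote neither poem*.
Since the clause is an adjunct (not a complement), the Adjunct Condition blocks QR across its edge.
The inverse ordering *neither poem* > *a few philosophers* is therefore underivable.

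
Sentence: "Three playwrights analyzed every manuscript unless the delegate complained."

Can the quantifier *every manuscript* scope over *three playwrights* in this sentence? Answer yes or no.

Yes

Although there is an adjunct clause, *every manuscript* is in the main clause, not inside the adjunct.
QR within a single clause is free, so the lower quantifier may take scope over the higher one.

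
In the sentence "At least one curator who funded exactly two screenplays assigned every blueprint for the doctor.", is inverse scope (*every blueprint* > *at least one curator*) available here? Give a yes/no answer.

Although the sentence contains a relative clause (*who funded exactly two screenplays*), *every blueprint* is outside it, in the matrix VP.
No island intervenes, so both surface and inverse scope are derivable.
Both orderings are possible: *at least one curator* > *every blueprint* and *every blueprint* > *at least one curator*.

Yes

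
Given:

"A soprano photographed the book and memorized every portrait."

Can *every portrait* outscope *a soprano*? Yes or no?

No

Structurally, *every portrait* is inside one conjunct of the coordinate structure (*memorized every portrait*).
Asymmetric QR out of one conjunct violates the Coordinate Structure Constraint.
There is no licit LF on which *every portrait* c-commands *a soprano*.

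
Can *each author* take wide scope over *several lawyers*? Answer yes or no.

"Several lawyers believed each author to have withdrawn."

Yes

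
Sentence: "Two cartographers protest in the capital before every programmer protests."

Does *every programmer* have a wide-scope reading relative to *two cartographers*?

No

*every programmer* sits inside the adjunct clause *before every programmer protests*.
Since the clause is an adjunct (not a complement), the Adjunct Condition blocks QR across its edge.
So *every programmer* cannot raise high enough to outscope *two cartographers*; only the surface ordering *two cartographers* > *every programmer* is available.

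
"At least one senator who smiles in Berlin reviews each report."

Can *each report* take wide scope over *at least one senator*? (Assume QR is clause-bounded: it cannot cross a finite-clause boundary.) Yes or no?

The relative clause *who smiles in Berlin* modifies *at least one senator*, but *each report* is not inside that relative clause — it is an argument of the matrix verb.
With no island boundary between them, the object can take inverse scope over the subject via ordinary QR within the clause.
So *each report* > *at least one senator* is among the available readings.

Yes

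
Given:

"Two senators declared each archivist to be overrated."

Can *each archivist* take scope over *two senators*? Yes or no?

*each archivist* is an ECM subject; ECM complements are not islands, and the embedded quantifier may take matrix scope.
Ordinary QR to a clause-peripheral position gives the wide-scope LF for the lower DP.
So *each archivist* > *two senators* is among the available readings.

Yes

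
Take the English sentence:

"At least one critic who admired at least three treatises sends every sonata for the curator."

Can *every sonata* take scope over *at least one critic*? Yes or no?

*every sonata* sits in the matrix clause, not in the relative clause on *at least one critic*.
QR within a single clause is free, so the lower quantifier may take scope over the higher one.
The sentence is scopally ambiguous between *at least one critic* > *every sonata* and *every sonata* > *at least one critic*.

Yes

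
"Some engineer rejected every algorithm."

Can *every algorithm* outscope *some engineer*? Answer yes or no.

Yes

*every algorithm* is the matrix object and *some engineer* the matrix subject; the two are clausemates.
Since no island is crossed, the inverse ordering is licensed alongside surface scope.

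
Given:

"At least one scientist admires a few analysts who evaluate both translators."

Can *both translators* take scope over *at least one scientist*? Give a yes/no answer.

The DP *both translators* is contained in the relative clause *who evaluate both translators* modifying *a few analysts*.
Quantifiers inside a relative clause are trapped there; the RC boundary blocks QR.
So *both translators* cannot raise high enough to outscope *at least one scientist*; only the surface ordering *at least one scientist* > *both translators* is available.

No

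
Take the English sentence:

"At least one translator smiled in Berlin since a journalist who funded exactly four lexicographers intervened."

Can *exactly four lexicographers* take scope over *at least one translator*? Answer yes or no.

*exactly four lexicographers* occurs within the relative clause *who funded exactly four lexicographers*, which is itself inside the adjunct *since a journalist who funded exactly four lexicographers intervened*.
Even if one barrier were somehow void, the other would still block QR.
Hence only narrow scope for *exactly four lexicographers* (under *at least one translator*) survives.

No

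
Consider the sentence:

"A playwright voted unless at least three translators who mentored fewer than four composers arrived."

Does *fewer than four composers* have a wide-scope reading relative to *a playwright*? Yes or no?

*fewer than four composers* occurs within the relative clause *who mentored fewer than four composers*, which is itself inside the adjunct *unless at least three translators who mentored fewer than four composers arrived*.
Both the relative clause and the enclosing adjunct are scope islands; QR cannot cross either.
*fewer than four composers* is confined to the island and cannot take scope over *a playwright*.

No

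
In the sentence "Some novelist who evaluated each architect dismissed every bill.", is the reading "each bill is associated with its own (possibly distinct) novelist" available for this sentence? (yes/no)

Yes

That reading corresponds to *every bill* > *some novelist*.
The relative clause *who evaluated each architect* modifies *some novelist*, but *every bill* is not inside that relative clause — it is an argument of the matrix verb.
No island intervenes, so both surface and inverse scope are derivable.
The sentence is scopally ambiguous between *some novelist* > *every bill* and *every bill* > *some novelist*.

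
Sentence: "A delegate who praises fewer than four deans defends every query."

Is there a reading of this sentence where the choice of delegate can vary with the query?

Yes

The paraphrase describes the scope ordering *every query* > *a delegate*.
The relative clause *who praises fewer than four deans* modifies *a delegate*, but *every query* is not inside that relative clause — it is an argument of the matrix verb.
Clause-internal QR can adjoin the lower DP above the subject, yielding the inverse reading.
The sentence is scopally ambiguous between *a delegate* > *every query* and *every query* > *a delegate*.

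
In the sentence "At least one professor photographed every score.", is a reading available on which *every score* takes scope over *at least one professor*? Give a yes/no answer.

*every score* and *at least one professor* are in the same minimal clause.
QR within a single clause is free, so the lower quantifier may take scope over the higher one.

Yes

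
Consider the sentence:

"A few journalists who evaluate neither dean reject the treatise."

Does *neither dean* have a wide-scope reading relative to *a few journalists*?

*neither dean* is embedded in the relative clause *who evaluate neither dean*.
Relative clauses are scope islands: a quantifier cannot QR out of a relative clause to take scope in the matrix clause.
So the wide-scope reading for *neither dean* is blocked.

No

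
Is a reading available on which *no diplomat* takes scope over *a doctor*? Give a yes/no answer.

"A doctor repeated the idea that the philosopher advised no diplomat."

*no diplomat* is embedded in the complex NP *the idea that the philosopher advised no diplomat*.
A that-clause complement to a noun is an island; QR cannot cross the NP boundary.
Hence only narrow scope for *no diplomat* (under *a doctor*) survives.
(Only the surface reading survives: one fixed doctor with respect to all the relevant diplomats.)

No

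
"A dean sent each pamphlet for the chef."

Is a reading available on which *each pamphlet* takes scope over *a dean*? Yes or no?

Yes

*each pamphlet* is the matrix object and *a dean* the matrix subject; the two are clausemates.
No island intervenes, so both surface and inverse scope are derivable.
So *each pamphlet* > *a dean* is among the available readings.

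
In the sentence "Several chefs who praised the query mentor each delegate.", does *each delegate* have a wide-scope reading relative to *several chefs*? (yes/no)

Yes

The relative clause *who praised the query* modifies *several chefs*, but *each delegate* is not inside that relative clause — it is an argument of the matrix verb.
No island intervenes, so both surface and inverse scope are derivable.
So *each delegate* > *several chefs* is among the available readings.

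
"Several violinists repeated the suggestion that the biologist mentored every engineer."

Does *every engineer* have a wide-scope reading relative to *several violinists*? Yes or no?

The DP *every engineer* is contained in the complex NP *the suggestion that the biologist mentored every engineer*.
A that-clause complement to a noun is an island; QR cannot cross the NP boundary.
The inverse ordering *every engineer* > *several violinists* is therefore underivable.

No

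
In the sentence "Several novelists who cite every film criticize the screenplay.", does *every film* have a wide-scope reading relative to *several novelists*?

No

*every film* sits inside the relative clause *who cite every film*.
QR out of a relative clause is ruled out by the relative-clause island constraint.
*every film* > *several novelists* would require crossing that boundary, which is illicit.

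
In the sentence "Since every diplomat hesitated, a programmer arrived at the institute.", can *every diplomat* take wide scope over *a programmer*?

Structurally, *every diplomat* is inside the adjunct clause *since every diplomat hesitated*.
Scope out of an adjunct clause is unavailable: QR respects the adjunct-island constraint.
There is no licit LF on which *every diplomat* c-commands *a programmer*.

No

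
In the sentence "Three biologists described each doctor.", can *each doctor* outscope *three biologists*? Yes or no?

Yes

*each doctor* is the matrix object and *three biologists* the matrix subject; the two are clausemates.
Clause-internal QR can adjoin the lower DP above the subject, yielding the inverse reading.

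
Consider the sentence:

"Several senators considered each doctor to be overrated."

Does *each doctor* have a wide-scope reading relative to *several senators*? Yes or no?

Yes

ECM infinitives lack a CP barrier, so *each doctor* can QR over the matrix subject *several senators*.
No island intervenes, so both surface and inverse scope are derivable.
The sentence is scopally ambiguous between *several senators* > *each doctor* and *each doctor* > *several senators*.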